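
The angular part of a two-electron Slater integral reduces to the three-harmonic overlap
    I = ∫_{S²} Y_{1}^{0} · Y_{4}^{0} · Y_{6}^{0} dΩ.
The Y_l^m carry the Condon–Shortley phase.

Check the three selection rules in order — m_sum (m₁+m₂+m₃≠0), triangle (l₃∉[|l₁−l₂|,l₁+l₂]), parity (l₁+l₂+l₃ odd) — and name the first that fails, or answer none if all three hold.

triangle

Σmᵢ = 0  ✓
l₃∈[|l₁−l₂|,l₁+l₂]=[3,5], have l₃=6  ✗
Σlᵢ = 11 ⇒ odd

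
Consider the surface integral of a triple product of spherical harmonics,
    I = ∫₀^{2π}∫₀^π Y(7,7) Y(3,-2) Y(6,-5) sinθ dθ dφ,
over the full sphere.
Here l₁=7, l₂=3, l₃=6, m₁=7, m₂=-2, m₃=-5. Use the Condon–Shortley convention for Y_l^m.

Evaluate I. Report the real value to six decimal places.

Rules hold: Σm=0, L=16 even, 4≤6≤10.
N = 15·7·13 = 1365
Δ = 4!·10!·2!/17! = 1/2042040
Racah Σ t=1..3: t=1:−1/207360 t=2:+1/57600 t=3:−1/207360 = 1/129600
⇒ 3j(7 3 6; 0 0 0)² = 168/12155, sgn +1
Racah Σ t=0..0: t=0:+1/87091200 = 1/87091200
⇒ 3j(7 3 6; 7 -2 -5)² = 11/408, sgn -1
4πI² = N·(3j₀)²·(3jₘ)² = 147/289
I = -1·√(0.508651/4π) = -0.20118927

-0.201189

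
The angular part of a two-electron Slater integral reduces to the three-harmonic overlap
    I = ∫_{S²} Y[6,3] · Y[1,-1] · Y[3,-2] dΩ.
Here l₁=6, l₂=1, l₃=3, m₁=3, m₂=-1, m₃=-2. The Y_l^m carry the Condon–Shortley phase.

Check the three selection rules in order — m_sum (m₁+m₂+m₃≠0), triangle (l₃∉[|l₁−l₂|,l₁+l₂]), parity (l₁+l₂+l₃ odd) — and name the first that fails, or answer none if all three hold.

triangle

m₁+m₂+m₃ = 3 − 1 − 2 = 0  ✓
triangle: |6−1|=5 ≤ l₃=3 ≤ 6+1=7  ✗
parity: l₁+l₂+l₃ = 10 is even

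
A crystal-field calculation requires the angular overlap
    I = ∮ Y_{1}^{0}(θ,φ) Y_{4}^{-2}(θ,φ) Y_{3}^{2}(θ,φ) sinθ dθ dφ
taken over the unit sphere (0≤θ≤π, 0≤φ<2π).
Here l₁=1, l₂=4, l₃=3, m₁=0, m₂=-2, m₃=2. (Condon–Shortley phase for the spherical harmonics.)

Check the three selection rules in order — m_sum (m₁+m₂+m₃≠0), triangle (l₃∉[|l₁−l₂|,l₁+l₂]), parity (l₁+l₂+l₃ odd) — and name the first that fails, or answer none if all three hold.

none

Σmᵢ = 0  ✓
l₃∈[|l₁−l₂|,l₁+l₂]=[3,5], have l₃=3  ✓
Σlᵢ = 8 ⇒ even  ✓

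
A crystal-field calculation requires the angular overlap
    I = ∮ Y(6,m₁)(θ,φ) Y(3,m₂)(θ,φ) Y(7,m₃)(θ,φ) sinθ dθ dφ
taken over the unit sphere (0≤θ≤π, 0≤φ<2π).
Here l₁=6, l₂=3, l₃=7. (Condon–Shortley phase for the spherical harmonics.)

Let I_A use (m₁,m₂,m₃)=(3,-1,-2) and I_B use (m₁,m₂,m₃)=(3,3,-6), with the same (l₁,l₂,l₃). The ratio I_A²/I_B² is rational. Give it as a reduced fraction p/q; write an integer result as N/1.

Shared (l₁,l₂,l₃)=(6,3,7): N and (l;000)² cancel in I_A²/I_B².
A: Δ = 2!·10!·4!/17! = 1/2042040; Racah Σ t=0..2: t=0:+1/241920 t=1:−1/483840 t=2:+1/17418240 = 37/17418240; ⇒ 3j(6 3 7; 3 -1 -2)² = 1369/136136, sgn -1
B: Δ = 2!·10!·4!/17! = 1/2042040; Racah Σ t=2..2: t=2:+1/17418240 = 1/17418240; ⇒ 3j(6 3 7; 3 3 -6)² = 15/952, sgn -1
I_A²/I_B² = (1369/136136)/(15/952) = 1369/2145

1369/2145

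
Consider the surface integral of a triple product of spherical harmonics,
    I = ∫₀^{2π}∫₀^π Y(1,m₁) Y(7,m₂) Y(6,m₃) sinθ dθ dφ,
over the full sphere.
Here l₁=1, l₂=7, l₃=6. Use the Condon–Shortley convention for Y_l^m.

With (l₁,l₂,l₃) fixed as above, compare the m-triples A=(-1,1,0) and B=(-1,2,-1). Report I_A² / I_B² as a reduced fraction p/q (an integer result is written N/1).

Shared (l₁,l₂,l₃)=(1,7,6): N and (l;000)² cancel in I_A²/I_B².
A: Δ = 2!·0!·12!/15! = 1/1365; Racah Σ t=2..2: t=2:+1/1036800 = 1/1036800; ⇒ 3j(1 7 6; -1 1 0)² = 4/195, sgn +1
B: Δ = 2!·0!·12!/15! = 1/1365; Racah Σ t=2..2: t=2:+1/1209600 = 1/1209600; ⇒ 3j(1 7 6; -1 2 -1)² = 12/455, sgn -1
I_A²/I_B² = (4/195)/(12/455) = 7/9

7/9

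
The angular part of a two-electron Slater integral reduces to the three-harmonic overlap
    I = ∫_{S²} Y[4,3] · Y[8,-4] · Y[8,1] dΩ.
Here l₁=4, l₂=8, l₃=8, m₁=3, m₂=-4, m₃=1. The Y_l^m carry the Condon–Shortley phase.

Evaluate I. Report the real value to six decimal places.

Checks pass: Σm=0; 20 even; l₃=8∈[4,12].
(2·4+1)(2·8+1)(2·8+1) = 2601
Δ: 4! 4! 12! / 21! → 1/185175900
sum: t=0:+1/557383680 t=1:−1/21772800 t=2:+1/8294400 t=3:−1/21772800 t=4:+1/557383680 = 1/30965760
3j²(4 8 8; 0 0 0) = Δ·Π!·Σ² = 36/4199  (sign +1)
sum: t=0:+1/139345920 t=1:−1/313528320 = 1/250822656
3j²(4 8 8; 3 -4 1) = Δ·Π!·Σ² = 1375/151164  (sign -1)
combine: 4πI² = 2601·36/4199·1375/151164 = 12375/61009
take √, sign -1: I = -0.12704884

-0.127049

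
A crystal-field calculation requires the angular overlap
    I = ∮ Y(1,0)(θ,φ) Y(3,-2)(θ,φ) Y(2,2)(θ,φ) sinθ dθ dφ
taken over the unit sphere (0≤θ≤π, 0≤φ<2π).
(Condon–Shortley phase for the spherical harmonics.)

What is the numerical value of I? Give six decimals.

0.184674

m-sum 0 ✓  L=6 even ✓  2≤2≤4 ✓
Π(2lᵢ+1) = 3×7×5 = 105
triangle coeff Δ(1,3,2) = 1/105
Σ_t [1,1]: t=1:−1/4 = -1/4
(3j)²=3/35 [(1 3 2; 0 0 0)], sign=-1
Σ_t [1,1]: t=1:−1/24 = -1/24
(3j)²=1/21 [(1 3 2; 0 -2 2)], sign=-1
⇒ 4πI² = 3/7
I = (+1)√(3/7/(4π)) = 0.18467439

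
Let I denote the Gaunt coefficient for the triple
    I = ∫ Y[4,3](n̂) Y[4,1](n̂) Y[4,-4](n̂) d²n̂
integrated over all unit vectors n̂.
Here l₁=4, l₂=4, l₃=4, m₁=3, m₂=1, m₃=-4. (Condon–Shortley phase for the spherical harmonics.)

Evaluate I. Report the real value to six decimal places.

-0.168431

Checks pass: Σm=0; 12 even; l₃=4∈[0,8].
(2·4+1)(2·4+1)(2·4+1) = 729
Δ: 4! 4! 4! / 13! → 1/450450
sum: t=0:+1/13824 t=1:−1/216 t=2:+1/64 t=3:−1/216 t=4:+1/13824 = 5/768
3j²(4 4 4; 0 0 0) = Δ·Π!·Σ² = 18/1001  (sign +1)
sum: t=1:−1/3456 = -1/3456
3j²(4 4 4; 3 1 -4) = Δ·Π!·Σ² = 35/1287  (sign -1)
combine: 4πI² = 729·18/1001·35/1287 = 7290/20449
take √, sign -1: I = -0.16843130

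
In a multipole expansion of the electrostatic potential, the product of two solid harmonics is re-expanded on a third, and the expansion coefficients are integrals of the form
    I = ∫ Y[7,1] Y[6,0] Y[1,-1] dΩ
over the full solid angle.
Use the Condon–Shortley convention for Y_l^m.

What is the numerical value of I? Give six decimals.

-0.185147

Rules hold: Σm=0, L=14 even, 1≤1≤13.
N = 15·13·3 = 585
Δ = 12!·2!·0!/15! = 1/1365
Racah Σ t=6..6: t=6:+1/518400 = 1/518400
⇒ 3j(7 6 1; 0 0 0)² = 7/195, sgn -1
Racah Σ t=6..6: t=6:+1/1036800 = 1/1036800
⇒ 3j(7 6 1; 1 0 -1)² = 4/195, sgn +1
4πI² = N·(3j₀)²·(3jₘ)² = 28/65
I = -1·√(0.430769/4π) = -0.18514731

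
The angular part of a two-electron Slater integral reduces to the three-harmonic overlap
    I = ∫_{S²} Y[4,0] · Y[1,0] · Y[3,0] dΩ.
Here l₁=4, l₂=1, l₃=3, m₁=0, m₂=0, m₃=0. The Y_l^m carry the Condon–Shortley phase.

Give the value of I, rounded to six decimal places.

0.246233

m-sum 0 ✓  L=8 even ✓  3≤3≤5 ✓
Π(2lᵢ+1) = 9×3×7 = 189
triangle coeff Δ(4,1,3) = 1/252
Σ_t [1,1]: t=1:−1/36 = -1/36
(3j)²=4/63 [(4 1 3; 0 0 0)], sign=+1
(m-triple is (0,0,0) — same symbol as above.)
⇒ 4πI² = 16/21
I = (+1)√(16/21/(4π)) = 0.24623252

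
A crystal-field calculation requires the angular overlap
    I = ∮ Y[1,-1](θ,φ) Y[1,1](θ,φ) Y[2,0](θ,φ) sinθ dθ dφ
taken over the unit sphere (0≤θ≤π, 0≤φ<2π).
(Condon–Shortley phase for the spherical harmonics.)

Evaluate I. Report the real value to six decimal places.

0.126157

Rules hold: Σm=0, L=4 even, 0≤2≤2.
N = 3·3·5 = 45
Δ = 0!·2!·2!/5! = 1/30
Racah Σ t=0..0: t=0:+1/1 = 1/1
⇒ 3j(1 1 2; 0 0 0)² = 2/15, sgn +1
Racah Σ t=0..0: t=0:+1/4 = 1/4
⇒ 3j(1 1 2; -1 1 0)² = 1/30, sgn +1
4πI² = N·(3j₀)²·(3jₘ)² = 1/5
I = +1·√(0.2/4π) = 0.12615663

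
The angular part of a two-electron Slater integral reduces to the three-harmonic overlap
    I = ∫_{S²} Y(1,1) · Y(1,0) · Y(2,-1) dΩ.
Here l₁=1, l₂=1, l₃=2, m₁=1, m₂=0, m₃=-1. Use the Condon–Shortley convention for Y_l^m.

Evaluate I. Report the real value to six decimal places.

-0.218510

Rules hold: Σm=0, L=4 even, 0≤2≤2.
N = 3·3·5 = 45
Δ = 0!·2!·2!/5! = 1/30
Racah Σ t=0..0: t=0:+1/1 = 1/1
⇒ 3j(1 1 2; 0 0 0)² = 2/15, sgn +1
Racah Σ t=0..0: t=0:+1/2 = 1/2
⇒ 3j(1 1 2; 1 0 -1)² = 1/10, sgn -1
4πI² = N·(3j₀)²·(3jₘ)² = 3/5
I = -1·√(0.6/4π) = -0.21850969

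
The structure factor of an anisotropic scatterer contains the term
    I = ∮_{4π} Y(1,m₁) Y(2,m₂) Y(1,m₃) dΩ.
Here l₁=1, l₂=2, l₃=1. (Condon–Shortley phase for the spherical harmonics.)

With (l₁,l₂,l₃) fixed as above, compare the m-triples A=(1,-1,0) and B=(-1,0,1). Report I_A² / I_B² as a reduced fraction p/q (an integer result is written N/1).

Same 1,2,1: normalisation and zero-m 3j drop out of the ratio.
A: Δ: 2! 0! 2! / 5! → 1/30; sum: t=0:+1/2 = 1/2; 3j²(1 2 1; 1 -1 0) = Δ·Π!·Σ² = 1/10  (sign -1)
B: Δ: 2! 0! 2! / 5! → 1/30; sum: t=2:+1/4 = 1/4; 3j²(1 2 1; -1 0 1) = Δ·Π!·Σ² = 1/30  (sign +1)
I_A²/I_B² = (1/10)/(1/30) = 3/1

3/1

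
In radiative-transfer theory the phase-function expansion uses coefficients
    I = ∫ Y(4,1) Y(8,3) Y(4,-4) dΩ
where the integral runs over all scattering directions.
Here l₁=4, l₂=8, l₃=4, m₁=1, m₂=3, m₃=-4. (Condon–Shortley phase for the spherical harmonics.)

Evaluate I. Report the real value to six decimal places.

-0.043020

m-sum 0 ✓  L=16 even ✓  4≤4≤12 ✓
Π(2lᵢ+1) = 9×17×9 = 1377
triangle coeff Δ(4,8,4) = 1/218790
Σ_t [4,4]: t=4:+1/331776 = 1/331776
(3j)²=490/21879 [(4 8 4; 0 0 0)], sign=+1
Σ_t [3,3]: t=3:−1/29030400 = -1/29030400
(3j)²=1/1326 [(4 8 4; 1 3 -4)], sign=-1
⇒ 4πI² = 735/31603
I = (-1)√(735/31603/(4π)) = -0.04302041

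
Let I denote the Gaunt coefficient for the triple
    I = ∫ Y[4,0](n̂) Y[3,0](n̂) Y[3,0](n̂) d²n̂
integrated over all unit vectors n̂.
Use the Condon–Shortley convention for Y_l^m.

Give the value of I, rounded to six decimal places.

0.153870

Checks pass: Σm=0; 10 even; l₃=3∈[1,7].
(2·4+1)(2·3+1)(2·3+1) = 441
Δ: 4! 4! 2! / 11! → 1/34650
sum: t=1:−1/72 t=2:+1/16 t=3:−1/72 = 5/144
3j²(4 3 3; 0 0 0) = Δ·Π!·Σ² = 2/77  (sign -1)
(m-triple is (0,0,0) — same symbol as above.)
combine: 4πI² = 441·2/77·2/77 = 36/121
take √, sign +1: I = 0.15386989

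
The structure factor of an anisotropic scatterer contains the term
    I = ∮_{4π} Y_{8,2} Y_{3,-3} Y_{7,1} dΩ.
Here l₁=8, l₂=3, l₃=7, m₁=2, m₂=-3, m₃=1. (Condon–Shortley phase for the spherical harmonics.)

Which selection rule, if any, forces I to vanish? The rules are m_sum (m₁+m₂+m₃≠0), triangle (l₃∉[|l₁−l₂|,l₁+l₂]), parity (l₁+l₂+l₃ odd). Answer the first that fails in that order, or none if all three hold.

none

m₁+m₂+m₃ = 2 − 3 + 1 = 0  ✓
triangle: |8−3|=5 ≤ l₃=7 ≤ 8+3=11  ✓
parity: l₁+l₂+l₃ = 18 is even  ✓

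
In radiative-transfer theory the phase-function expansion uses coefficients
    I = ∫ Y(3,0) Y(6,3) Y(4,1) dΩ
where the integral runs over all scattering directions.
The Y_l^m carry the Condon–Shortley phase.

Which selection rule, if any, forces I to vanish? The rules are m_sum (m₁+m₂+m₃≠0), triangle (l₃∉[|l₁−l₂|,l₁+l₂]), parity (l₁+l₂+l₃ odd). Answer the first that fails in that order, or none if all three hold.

m_sum

azimuthal sum: 0 + 3 + 1 = 4  ✗
3 ≤ 4 ≤ 9 (triangle on l)
L = 3 + 6 + 4 = 13 (odd)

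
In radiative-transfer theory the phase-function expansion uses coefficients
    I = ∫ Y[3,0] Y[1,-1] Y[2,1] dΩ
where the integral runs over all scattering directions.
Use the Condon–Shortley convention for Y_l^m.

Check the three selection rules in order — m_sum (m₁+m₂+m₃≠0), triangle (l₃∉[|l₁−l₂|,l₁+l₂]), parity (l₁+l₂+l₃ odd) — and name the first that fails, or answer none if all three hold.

none

m₁+m₂+m₃ = 0 − 1 + 1 = 0  ✓
triangle: |3−1|=2 ≤ l₃=2 ≤ 3+1=4  ✓
parity: l₁+l₂+l₃ = 6 is even  ✓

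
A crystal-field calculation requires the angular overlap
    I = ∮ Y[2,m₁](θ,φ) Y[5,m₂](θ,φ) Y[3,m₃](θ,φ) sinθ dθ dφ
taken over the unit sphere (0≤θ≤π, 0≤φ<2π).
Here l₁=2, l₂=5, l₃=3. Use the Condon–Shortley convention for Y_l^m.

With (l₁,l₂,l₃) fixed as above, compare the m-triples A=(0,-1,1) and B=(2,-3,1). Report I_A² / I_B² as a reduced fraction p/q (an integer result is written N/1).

Shared (l₁,l₂,l₃)=(2,5,3): N and (l;000)² cancel in I_A²/I_B².
A: Δ = 4!·0!·6!/11! = 1/2310; Racah Σ t=2..2: t=2:+1/192 = 1/192; ⇒ 3j(2 5 3; 0 -1 1)² = 3/77, sgn +1
B: Δ = 4!·0!·6!/11! = 1/2310; Racah Σ t=0..0: t=0:+1/1152 = 1/1152; ⇒ 3j(2 5 3; 2 -3 1)² = 1/33, sgn +1
I_A²/I_B² = (3/77)/(1/33) = 9/7

9/7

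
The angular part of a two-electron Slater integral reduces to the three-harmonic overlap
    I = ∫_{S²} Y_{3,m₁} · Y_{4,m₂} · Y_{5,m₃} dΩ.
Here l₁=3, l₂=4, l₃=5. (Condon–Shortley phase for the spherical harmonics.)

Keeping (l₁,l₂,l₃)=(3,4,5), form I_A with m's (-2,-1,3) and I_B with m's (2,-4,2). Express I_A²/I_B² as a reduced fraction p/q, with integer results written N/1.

3/28

Shared (l₁,l₂,l₃)=(3,4,5): N and (l;000)² cancel in I_A²/I_B².
A: Δ = 2!·4!·6!/13! = 1/180180; Racah Σ t=1..2: t=1:−1/1152 t=2:+1/1440 = -1/5760; ⇒ 3j(3 4 5; -2 -1 3)² = 1/858, sgn -1
B: Δ = 2!·4!·6!/13! = 1/180180; Racah Σ t=0..0: t=0:+1/8640 = 1/8640; ⇒ 3j(3 4 5; 2 -4 2)² = 14/1287, sgn -1
I_A²/I_B² = (1/858)/(14/1287) = 3/28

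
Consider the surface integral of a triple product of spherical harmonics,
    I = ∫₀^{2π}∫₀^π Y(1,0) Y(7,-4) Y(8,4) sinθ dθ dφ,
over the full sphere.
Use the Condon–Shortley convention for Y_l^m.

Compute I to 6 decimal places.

0.211986

Rules hold: Σm=0, L=16 even, 6≤8≤8.
N = 3·15·17 = 765
Δ = 0!·2!·14!/17! = 1/2040
Racah Σ t=0..0: t=0:+1/25401600 = 1/25401600
⇒ 3j(1 7 8; 0 0 0)² = 8/255, sgn +1
Racah Σ t=0..0: t=0:+1/239500800 = 1/239500800
⇒ 3j(1 7 8; 0 -4 4)² = 2/85, sgn +1
4πI² = N·(3j₀)²·(3jₘ)² = 48/85
I = +1·√(0.564706/4π) = 0.21198553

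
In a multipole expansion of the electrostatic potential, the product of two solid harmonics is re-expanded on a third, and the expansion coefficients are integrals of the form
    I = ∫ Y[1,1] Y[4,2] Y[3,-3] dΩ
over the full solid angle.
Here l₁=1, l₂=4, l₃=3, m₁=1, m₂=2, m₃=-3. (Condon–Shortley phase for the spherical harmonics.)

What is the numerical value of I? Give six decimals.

0.061558

Rules hold: Σm=0, L=8 even, 3≤3≤5.
N = 3·9·7 = 189
Δ = 2!·0!·6!/9! = 1/252
Racah Σ t=1..1: t=1:−1/36 = -1/36
⇒ 3j(1 4 3; 0 0 0)² = 4/63, sgn +1
Racah Σ t=0..0: t=0:+1/1440 = 1/1440
⇒ 3j(1 4 3; 1 2 -3)² = 1/252, sgn +1
4πI² = N·(3j₀)²·(3jₘ)² = 1/21
I = +1·√(0.047619/4π) = 0.06155813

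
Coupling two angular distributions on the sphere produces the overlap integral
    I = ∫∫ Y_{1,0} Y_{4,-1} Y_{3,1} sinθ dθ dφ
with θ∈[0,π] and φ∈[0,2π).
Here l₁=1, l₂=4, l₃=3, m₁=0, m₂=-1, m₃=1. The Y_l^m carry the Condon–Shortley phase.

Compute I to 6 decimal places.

-0.238414

Checks pass: Σm=0; 8 even; l₃=3∈[3,5].
(2·1+1)(2·4+1)(2·3+1) = 189
Δ: 2! 0! 6! / 9! → 1/252
sum: t=1:−1/36 = -1/36
3j²(1 4 3; 0 0 0) = Δ·Π!·Σ² = 4/63  (sign +1)
sum: t=1:−1/48 = -1/48
3j²(1 4 3; 0 -1 1) = Δ·Π!·Σ² = 5/84  (sign -1)
combine: 4πI² = 189·4/63·5/84 = 5/7
take √, sign -1: I = -0.23841361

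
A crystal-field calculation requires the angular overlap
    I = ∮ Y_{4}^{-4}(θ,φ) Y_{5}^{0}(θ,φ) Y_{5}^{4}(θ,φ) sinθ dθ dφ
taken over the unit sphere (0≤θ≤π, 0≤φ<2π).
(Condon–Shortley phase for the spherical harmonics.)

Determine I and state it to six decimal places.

0.130198

Checks pass: Σm=0; 14 even; l₃=5∈[1,9].
(2·4+1)(2·5+1)(2·5+1) = 1089
Δ: 4! 4! 6! / 15! → 1/3153150
sum: t=0:+1/69120 t=1:−1/1728 t=2:+1/576 t=3:−1/1728 t=4:+1/69120 = 7/11520
3j²(4 5 5; 0 0 0) = Δ·Π!·Σ² = 2/143  (sign -1)
sum: t=4:+1/69120 = 1/69120
3j²(4 5 5; -4 0 4) = Δ·Π!·Σ² = 2/143  (sign -1)
combine: 4πI² = 1089·2/143·2/143 = 36/169
take √, sign +1: I = 0.13019760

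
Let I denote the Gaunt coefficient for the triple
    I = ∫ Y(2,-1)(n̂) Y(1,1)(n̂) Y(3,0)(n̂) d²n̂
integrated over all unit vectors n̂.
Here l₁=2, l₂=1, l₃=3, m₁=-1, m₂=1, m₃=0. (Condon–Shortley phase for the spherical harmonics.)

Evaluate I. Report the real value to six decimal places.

Checks pass: Σm=0; 6 even; l₃=3∈[1,3].
(2·2+1)(2·1+1)(2·3+1) = 105
Δ: 0! 4! 2! / 7! → 1/105
sum: t=0:+1/4 = 1/4
3j²(2 1 3; 0 0 0) = Δ·Π!·Σ² = 3/35  (sign -1)
sum: t=0:+1/12 = 1/12
3j²(2 1 3; -1 1 0) = Δ·Π!·Σ² = 1/35  (sign -1)
combine: 4πI² = 105·3/35·1/35 = 9/35
take √, sign +1: I = 0.14304817

0.143048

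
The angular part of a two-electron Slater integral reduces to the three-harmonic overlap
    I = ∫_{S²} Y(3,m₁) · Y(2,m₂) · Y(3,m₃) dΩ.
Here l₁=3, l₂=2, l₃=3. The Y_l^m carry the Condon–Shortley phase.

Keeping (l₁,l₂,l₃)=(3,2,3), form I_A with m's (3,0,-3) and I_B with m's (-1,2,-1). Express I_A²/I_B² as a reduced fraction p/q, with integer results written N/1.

25/24

Shared (l₁,l₂,l₃)=(3,2,3): N and (l;000)² cancel in I_A²/I_B².
A: Δ = 2!·4!·2!/9! = 1/3780; Racah Σ t=0..0: t=0:+1/96 = 1/96; ⇒ 3j(3 2 3; 3 0 -3)² = 5/84, sgn +1
B: Δ = 2!·4!·2!/9! = 1/3780; Racah Σ t=2..2: t=2:+1/16 = 1/16; ⇒ 3j(3 2 3; -1 2 -1)² = 2/35, sgn +1
I_A²/I_B² = (5/84)/(2/35) = 25/24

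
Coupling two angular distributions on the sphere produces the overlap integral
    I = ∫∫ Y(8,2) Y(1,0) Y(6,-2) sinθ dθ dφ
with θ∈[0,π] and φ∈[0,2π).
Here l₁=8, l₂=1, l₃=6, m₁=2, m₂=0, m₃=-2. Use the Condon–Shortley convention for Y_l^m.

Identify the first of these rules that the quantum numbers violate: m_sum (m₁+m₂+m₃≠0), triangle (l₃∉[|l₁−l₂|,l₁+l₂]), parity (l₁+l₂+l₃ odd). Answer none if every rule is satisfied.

m₁+m₂+m₃ = 2 + 0 − 2 = 0  ✓
triangle: |8−1|=7 ≤ l₃=6 ≤ 8+1=9  ✗
parity: l₁+l₂+l₃ = 15 is odd

triangle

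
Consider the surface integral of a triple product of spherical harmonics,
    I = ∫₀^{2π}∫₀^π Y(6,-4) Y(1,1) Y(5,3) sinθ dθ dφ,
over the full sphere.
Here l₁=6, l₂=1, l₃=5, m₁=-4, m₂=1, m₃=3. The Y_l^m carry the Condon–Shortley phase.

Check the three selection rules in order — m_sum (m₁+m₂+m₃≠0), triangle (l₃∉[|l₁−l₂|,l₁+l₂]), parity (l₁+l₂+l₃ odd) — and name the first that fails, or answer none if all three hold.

Σmᵢ = 0  ✓
l₃∈[|l₁−l₂|,l₁+l₂]=[5,7], have l₃=5  ✓
Σlᵢ = 12 ⇒ even  ✓

none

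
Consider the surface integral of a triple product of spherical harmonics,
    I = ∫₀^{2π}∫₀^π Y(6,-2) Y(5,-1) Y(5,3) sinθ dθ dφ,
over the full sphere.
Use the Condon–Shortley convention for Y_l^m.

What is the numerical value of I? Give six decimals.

-0.106727

Checks pass: Σm=0; 16 even; l₃=5∈[1,11].
(2·6+1)(2·5+1)(2·5+1) = 1573
Δ: 6! 6! 4! / 17! → 1/28588560
sum: t=1:−1/345600 t=2:+1/13824 t=3:−1/5184 t=4:+1/13824 t=5:−1/345600 = -7/129600
3j²(6 5 5; 0 0 0) = Δ·Π!·Σ² = 80/7293  (sign +1)
sum: t=2:+1/138240 t=3:−1/25920 t=4:+1/55296 = -11/829440
3j²(6 5 5; -2 -1 3) = Δ·Π!·Σ² = 11/1326  (sign -1)
combine: 4πI² = 1573·80/7293·11/1326 = 4840/33813
take √, sign -1: I = -0.10672739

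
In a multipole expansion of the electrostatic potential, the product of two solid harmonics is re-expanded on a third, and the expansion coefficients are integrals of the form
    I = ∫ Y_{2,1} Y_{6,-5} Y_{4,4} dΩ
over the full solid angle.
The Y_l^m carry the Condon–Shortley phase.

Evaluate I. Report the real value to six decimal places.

-0.204295

m-sum 0 ✓  L=12 even ✓  4≤4≤8 ✓
Π(2lᵢ+1) = 5×13×9 = 585
triangle coeff Δ(2,6,4) = 1/6435
Σ_t [2,2]: t=2:+1/2304 = 1/2304
(3j)²=5/143 [(2 6 4; 0 0 0)], sign=+1
Σ_t [1,1]: t=1:−1/241920 = -1/241920
(3j)²=1/39 [(2 6 4; 1 -5 4)], sign=-1
⇒ 4πI² = 75/143
I = (-1)√(75/143/(4π)) = -0.20429497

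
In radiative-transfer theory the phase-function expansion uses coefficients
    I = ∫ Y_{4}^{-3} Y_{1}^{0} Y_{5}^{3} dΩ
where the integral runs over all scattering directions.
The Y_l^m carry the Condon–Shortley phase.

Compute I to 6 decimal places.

Rules hold: Σm=0, L=10 even, 3≤5≤5.
N = 9·3·11 = 297
Δ = 0!·8!·2!/11! = 1/495
Racah Σ t=0..0: t=0:+1/576 = 1/576
⇒ 3j(4 1 5; 0 0 0)² = 5/99, sgn -1
Racah Σ t=0..0: t=0:+1/5040 = 1/5040
⇒ 3j(4 1 5; -3 0 3)² = 16/495, sgn +1
4πI² = N·(3j₀)²·(3jₘ)² = 16/33
I = -1·√(0.484848/4π) = -0.19642560

-0.196426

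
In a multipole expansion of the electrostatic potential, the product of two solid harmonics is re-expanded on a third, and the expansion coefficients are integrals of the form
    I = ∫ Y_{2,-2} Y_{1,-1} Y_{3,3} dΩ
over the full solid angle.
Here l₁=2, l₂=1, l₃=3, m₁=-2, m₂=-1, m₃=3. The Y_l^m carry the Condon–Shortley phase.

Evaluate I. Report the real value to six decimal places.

Checks pass: Σm=0; 6 even; l₃=3∈[1,3].
(2·2+1)(2·1+1)(2·3+1) = 105
Δ: 0! 4! 2! / 7! → 1/105
sum: t=0:+1/4 = 1/4
3j²(2 1 3; 0 0 0) = Δ·Π!·Σ² = 3/35  (sign -1)
sum: t=0:+1/48 = 1/48
3j²(2 1 3; -2 -1 3) = Δ·Π!·Σ² = 1/7  (sign +1)
combine: 4πI² = 105·3/35·1/7 = 9/7
take √, sign -1: I = -0.31986543

-0.319865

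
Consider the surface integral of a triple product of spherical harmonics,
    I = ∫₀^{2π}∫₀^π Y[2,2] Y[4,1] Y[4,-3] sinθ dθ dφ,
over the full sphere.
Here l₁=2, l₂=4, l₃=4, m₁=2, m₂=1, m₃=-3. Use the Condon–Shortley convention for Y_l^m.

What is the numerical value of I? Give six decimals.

m-sum 0 ✓  L=10 even ✓  2≤4≤6 ✓
Π(2lᵢ+1) = 5×9×9 = 405
triangle coeff Δ(2,4,4) = 1/13860
Σ_t [0,2]: t=0:+1/192 t=1:−1/36 t=2:+1/192 = -5/288
(3j)²=20/693 [(2 4 4; 0 0 0)], sign=-1
Σ_t [0,0]: t=0:+1/480 = 1/480
(3j)²=3/110 [(2 4 4; 2 1 -3)], sign=-1
⇒ 4πI² = 270/847
I = (+1)√(270/847/(4π)) = 0.15927046

0.159270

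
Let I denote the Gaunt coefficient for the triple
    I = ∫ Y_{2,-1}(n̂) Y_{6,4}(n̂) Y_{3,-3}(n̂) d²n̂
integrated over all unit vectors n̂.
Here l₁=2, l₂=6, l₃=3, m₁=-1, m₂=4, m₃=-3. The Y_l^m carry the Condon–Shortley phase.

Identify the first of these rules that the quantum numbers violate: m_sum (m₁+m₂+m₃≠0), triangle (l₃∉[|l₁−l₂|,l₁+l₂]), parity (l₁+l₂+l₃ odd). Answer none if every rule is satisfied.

azimuthal sum: -1 + 4 − 3 = 0  ✓
4 ≤ 3 ≤ 8 (triangle on l)  ✗
L = 2 + 6 + 3 = 11 (odd)

triangle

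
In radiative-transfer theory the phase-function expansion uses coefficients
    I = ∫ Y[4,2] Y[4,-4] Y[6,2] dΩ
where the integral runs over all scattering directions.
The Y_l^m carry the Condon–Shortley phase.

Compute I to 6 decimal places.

-0.110189

m-sum 0 ✓  L=14 even ✓  0≤6≤8 ✓
Π(2lᵢ+1) = 9×9×13 = 1053
triangle coeff Δ(4,4,6) = 1/1261260
Σ_t [0,2]: t=0:+1/4608 t=1:−1/1296 t=2:+1/4608 = -7/20736
(3j)²=20/1287 [(4 4 6; 0 0 0)], sign=-1
Σ_t [0,0]: t=0:+1/69120 = 1/69120
(3j)²=4/429 [(4 4 6; 2 -4 2)], sign=+1
⇒ 4πI² = 240/1573
I = (-1)√(240/1573/(4π)) = -0.11018851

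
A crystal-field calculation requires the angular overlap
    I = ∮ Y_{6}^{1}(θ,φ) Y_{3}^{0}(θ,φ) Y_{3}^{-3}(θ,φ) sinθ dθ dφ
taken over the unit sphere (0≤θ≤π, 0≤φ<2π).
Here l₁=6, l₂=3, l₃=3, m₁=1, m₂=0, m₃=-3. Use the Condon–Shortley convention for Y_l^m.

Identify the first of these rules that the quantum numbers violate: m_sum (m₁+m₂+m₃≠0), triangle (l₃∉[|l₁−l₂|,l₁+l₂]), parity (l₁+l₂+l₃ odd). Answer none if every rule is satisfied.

m_sum

Σmᵢ = -2  ✗
l₃∈[|l₁−l₂|,l₁+l₂]=[3,9], have l₃=3
Σlᵢ = 12 ⇒ even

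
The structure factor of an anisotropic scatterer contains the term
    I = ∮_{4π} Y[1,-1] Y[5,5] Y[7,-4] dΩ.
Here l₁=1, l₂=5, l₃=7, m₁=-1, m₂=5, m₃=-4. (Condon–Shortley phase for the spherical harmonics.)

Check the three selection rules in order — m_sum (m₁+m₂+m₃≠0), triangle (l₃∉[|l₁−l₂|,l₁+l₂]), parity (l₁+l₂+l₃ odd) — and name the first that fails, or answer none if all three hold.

triangle

m₁+m₂+m₃ = -1 + 5 − 4 = 0  ✓
triangle: |1−5|=4 ≤ l₃=7 ≤ 1+5=6  ✗
parity: l₁+l₂+l₃ = 13 is odd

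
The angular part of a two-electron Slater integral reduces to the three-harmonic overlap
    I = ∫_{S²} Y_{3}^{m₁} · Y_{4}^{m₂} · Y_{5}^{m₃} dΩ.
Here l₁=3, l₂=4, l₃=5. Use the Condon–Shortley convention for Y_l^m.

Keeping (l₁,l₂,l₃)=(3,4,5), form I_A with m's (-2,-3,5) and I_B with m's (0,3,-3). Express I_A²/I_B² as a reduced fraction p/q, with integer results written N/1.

25/6

Shared (l₁,l₂,l₃)=(3,4,5): N and (l;000)² cancel in I_A²/I_B².
A: Δ = 2!·4!·6!/13! = 1/180180; Racah Σ t=1..1: t=1:−1/17280 = -1/17280; ⇒ 3j(3 4 5; -2 -3 5)² = 35/858, sgn -1
B: Δ = 2!·4!·6!/13! = 1/180180; Racah Σ t=1..2: t=1:−1/2880 t=2:+1/1440 = 1/2880; ⇒ 3j(3 4 5; 0 3 -3)² = 7/715, sgn +1
I_A²/I_B² = (35/858)/(7/715) = 25/6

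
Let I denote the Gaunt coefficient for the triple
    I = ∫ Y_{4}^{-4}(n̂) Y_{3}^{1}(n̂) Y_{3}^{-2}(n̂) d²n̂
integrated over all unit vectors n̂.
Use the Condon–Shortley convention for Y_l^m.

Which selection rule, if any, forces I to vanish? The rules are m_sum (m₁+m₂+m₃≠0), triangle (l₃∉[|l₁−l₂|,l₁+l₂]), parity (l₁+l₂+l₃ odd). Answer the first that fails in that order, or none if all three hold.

m_sum

m₁+m₂+m₃ = -4 + 1 − 2 = -5  ✗
triangle: |4−3|=1 ≤ l₃=3 ≤ 4+3=7
parity: l₁+l₂+l₃ = 10 is even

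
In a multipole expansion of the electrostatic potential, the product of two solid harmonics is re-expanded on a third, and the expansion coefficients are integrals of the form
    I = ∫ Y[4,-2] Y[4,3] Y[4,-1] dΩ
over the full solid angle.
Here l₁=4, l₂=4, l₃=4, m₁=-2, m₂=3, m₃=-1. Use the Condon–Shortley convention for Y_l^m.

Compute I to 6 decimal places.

-0.063661

Checks pass: Σm=0; 12 even; l₃=4∈[0,8].
(2·4+1)(2·4+1)(2·4+1) = 729
Δ: 4! 4! 4! / 13! → 1/450450
sum: t=0:+1/13824 t=1:−1/216 t=2:+1/64 t=3:−1/216 t=4:+1/13824 = 5/768
3j²(4 4 4; 0 0 0) = Δ·Π!·Σ² = 18/1001  (sign +1)
sum: t=3:−1/864 t=4:+1/576 = 1/1728
3j²(4 4 4; -2 3 -1) = Δ·Π!·Σ² = 5/1287  (sign -1)
combine: 4πI² = 729·18/1001·5/1287 = 7290/143143
take √, sign -1: I = -0.06366105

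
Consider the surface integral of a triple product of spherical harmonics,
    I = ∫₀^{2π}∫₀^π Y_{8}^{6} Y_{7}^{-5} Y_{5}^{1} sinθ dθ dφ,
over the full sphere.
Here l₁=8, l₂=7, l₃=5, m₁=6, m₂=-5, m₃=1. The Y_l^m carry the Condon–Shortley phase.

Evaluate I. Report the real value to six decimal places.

Σmᵢ = 2 ≠ 0, so the φ-integral vanishes; I = 0

0.000000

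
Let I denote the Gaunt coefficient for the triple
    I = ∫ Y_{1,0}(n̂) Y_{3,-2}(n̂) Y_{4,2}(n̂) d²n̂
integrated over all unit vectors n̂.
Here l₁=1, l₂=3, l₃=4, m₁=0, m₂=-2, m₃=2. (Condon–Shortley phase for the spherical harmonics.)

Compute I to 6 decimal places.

0.213244

Checks pass: Σm=0; 8 even; l₃=4∈[2,4].
(2·1+1)(2·3+1)(2·4+1) = 189
Δ: 0! 2! 6! / 9! → 1/252
sum: t=0:+1/36 = 1/36
3j²(1 3 4; 0 0 0) = Δ·Π!·Σ² = 4/63  (sign +1)
sum: t=0:+1/120 = 1/120
3j²(1 3 4; 0 -2 2) = Δ·Π!·Σ² = 1/21  (sign +1)
combine: 4πI² = 189·4/63·1/21 = 4/7
take √, sign +1: I = 0.21324362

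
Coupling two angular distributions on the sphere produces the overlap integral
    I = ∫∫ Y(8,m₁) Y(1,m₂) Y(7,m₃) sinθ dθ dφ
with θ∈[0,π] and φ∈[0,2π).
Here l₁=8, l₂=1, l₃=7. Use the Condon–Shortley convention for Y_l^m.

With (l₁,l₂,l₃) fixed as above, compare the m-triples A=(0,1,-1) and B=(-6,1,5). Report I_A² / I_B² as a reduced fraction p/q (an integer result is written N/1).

l's match ⇒ only the (l;m) 3-j factors differ between A and B.
A: triangle coeff Δ(8,1,7) = 1/2040; Σ_t [2,2]: t=2:+1/58060800 = 1/58060800; (3j)²=7/510 [(8 1 7; 0 1 -1)], sign=+1
B: triangle coeff Δ(8,1,7) = 1/2040; Σ_t [2,2]: t=2:+1/1916006400 = 1/1916006400; (3j)²=91/2040 [(8 1 7; -6 1 5)], sign=+1
I_A²/I_B² = (7/510)/(91/2040) = 4/13

4/13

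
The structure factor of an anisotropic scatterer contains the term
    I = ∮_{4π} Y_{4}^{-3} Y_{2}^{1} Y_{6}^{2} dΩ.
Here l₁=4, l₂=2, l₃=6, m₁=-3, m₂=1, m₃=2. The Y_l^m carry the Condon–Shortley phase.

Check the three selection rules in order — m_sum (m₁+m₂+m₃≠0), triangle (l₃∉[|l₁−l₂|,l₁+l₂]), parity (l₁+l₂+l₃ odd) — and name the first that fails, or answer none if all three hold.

azimuthal sum: -3 + 1 + 2 = 0  ✓
2 ≤ 6 ≤ 6 (triangle on l)  ✓
L = 4 + 2 + 6 = 12 (even)  ✓

none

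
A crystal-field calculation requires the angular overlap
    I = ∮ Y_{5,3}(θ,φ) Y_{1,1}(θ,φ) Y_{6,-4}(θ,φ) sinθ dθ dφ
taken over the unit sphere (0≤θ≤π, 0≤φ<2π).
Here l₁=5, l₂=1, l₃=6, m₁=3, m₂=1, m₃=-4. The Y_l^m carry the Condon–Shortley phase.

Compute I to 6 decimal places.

Rules hold: Σm=0, L=12 even, 4≤6≤6.
N = 11·3·13 = 429
Δ = 0!·10!·2!/13! = 1/858
Racah Σ t=0..0: t=0:+1/14400 = 1/14400
⇒ 3j(5 1 6; 0 0 0)² = 6/143, sgn +1
Racah Σ t=0..0: t=0:+1/161280 = 1/161280
⇒ 3j(5 1 6; 3 1 -4)² = 15/286, sgn +1
4πI² = N·(3j₀)²·(3jₘ)² = 135/143
I = +1·√(0.944056/4π) = 0.27409047

0.274090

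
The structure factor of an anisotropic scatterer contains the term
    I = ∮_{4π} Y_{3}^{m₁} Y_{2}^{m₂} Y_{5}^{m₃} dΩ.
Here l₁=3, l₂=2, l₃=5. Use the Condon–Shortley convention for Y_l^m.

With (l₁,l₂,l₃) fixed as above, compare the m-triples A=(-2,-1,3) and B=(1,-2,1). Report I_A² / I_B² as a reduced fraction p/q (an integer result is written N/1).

Same 3,2,5: normalisation and zero-m 3j drop out of the ratio.
A: Δ: 0! 6! 4! / 11! → 1/2310; sum: t=0:+1/720 = 1/720; 3j²(3 2 5; -2 -1 3) = Δ·Π!·Σ² = 8/165  (sign +1)
B: Δ: 0! 6! 4! / 11! → 1/2310; sum: t=0:+1/1152 = 1/1152; 3j²(3 2 5; 1 -2 1) = Δ·Π!·Σ² = 1/154  (sign +1)
I_A²/I_B² = (8/165)/(1/154) = 112/15

112/15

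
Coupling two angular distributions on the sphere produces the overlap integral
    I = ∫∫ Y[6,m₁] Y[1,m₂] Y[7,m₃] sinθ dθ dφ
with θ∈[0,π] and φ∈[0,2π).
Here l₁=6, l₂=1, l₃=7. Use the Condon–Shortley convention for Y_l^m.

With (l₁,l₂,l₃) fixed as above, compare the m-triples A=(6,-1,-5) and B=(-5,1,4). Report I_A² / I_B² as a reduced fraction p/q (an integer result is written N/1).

l's match ⇒ only the (l;m) 3-j factors differ between A and B.
A: triangle coeff Δ(6,1,7) = 1/1365; Σ_t [0,0]: t=0:+1/958003200 = 1/958003200; (3j)²=1/1365 [(6 1 7; 6 -1 -5)], sign=+1
B: triangle coeff Δ(6,1,7) = 1/1365; Σ_t [0,0]: t=0:+1/79833600 = 1/79833600; (3j)²=1/455 [(6 1 7; -5 1 4)], sign=-1
I_A²/I_B² = (1/1365)/(1/455) = 1/3

1/3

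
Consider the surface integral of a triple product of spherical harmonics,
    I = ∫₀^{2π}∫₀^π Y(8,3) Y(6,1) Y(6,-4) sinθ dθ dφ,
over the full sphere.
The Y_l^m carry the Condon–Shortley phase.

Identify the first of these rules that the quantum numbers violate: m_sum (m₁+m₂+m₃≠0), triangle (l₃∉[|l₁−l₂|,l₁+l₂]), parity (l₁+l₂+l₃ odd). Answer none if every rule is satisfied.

none

m₁+m₂+m₃ = 3 + 1 − 4 = 0  ✓
triangle: |8−6|=2 ≤ l₃=6 ≤ 8+6=14  ✓
parity: l₁+l₂+l₃ = 20 is even  ✓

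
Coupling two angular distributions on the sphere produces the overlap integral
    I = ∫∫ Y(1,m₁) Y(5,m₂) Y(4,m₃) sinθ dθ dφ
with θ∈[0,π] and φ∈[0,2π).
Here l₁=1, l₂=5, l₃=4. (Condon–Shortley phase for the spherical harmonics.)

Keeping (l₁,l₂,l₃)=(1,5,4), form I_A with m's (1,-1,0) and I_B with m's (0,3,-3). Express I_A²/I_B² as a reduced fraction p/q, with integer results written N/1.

Shared (l₁,l₂,l₃)=(1,5,4): N and (l;000)² cancel in I_A²/I_B².
A: Δ = 2!·0!·8!/11! = 1/495; Racah Σ t=0..0: t=0:+1/1152 = 1/1152; ⇒ 3j(1 5 4; 1 -1 0)² = 1/33, sgn +1
B: Δ = 2!·0!·8!/11! = 1/495; Racah Σ t=1..1: t=1:−1/5040 = -1/5040; ⇒ 3j(1 5 4; 0 3 -3)² = 16/495, sgn +1
I_A²/I_B² = (1/33)/(16/495) = 15/16

15/16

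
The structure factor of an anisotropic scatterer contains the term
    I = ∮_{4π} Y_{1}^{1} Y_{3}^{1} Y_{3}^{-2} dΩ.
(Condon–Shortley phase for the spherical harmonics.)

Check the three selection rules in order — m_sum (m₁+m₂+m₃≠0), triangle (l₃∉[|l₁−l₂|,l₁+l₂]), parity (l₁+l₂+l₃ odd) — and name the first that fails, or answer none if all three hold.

Σmᵢ = 0  ✓
l₃∈[|l₁−l₂|,l₁+l₂]=[2,4], have l₃=3  ✓
Σlᵢ = 7 ⇒ odd  ✗

parity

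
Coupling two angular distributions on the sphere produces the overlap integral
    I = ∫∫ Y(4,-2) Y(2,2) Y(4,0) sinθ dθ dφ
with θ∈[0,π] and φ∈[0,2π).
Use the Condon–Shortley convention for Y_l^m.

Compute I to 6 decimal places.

Rules hold: Σm=0, L=10 even, 2≤4≤6.
N = 9·5·9 = 405
Δ = 2!·6!·2!/11! = 1/13860
Racah Σ t=0..2: t=0:+1/192 t=1:−1/36 t=2:+1/192 = -5/288
⇒ 3j(4 2 4; 0 0 0)² = 20/693, sgn -1
Racah Σ t=2..2: t=2:+1/192 = 1/192
⇒ 3j(4 2 4; -2 2 0)² = 3/77, sgn +1
4πI² = N·(3j₀)²·(3jₘ)² = 2700/5929
I = -1·√(0.455389/4π) = -0.19036462

-0.190365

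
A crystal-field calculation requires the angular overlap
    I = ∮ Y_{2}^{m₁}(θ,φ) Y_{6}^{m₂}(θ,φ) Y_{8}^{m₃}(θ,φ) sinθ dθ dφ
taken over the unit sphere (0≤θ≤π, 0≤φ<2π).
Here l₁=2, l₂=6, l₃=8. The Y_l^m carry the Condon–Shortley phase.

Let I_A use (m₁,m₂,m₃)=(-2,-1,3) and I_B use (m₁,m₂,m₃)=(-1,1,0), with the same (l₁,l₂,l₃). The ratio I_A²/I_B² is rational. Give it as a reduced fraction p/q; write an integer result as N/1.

Shared (l₁,l₂,l₃)=(2,6,8): N and (l;000)² cancel in I_A²/I_B².
A: Δ = 0!·4!·12!/17! = 1/30940; Racah Σ t=0..0: t=0:+1/14515200 = 1/14515200; ⇒ 3j(2 6 8; -2 -1 3)² = 33/3094, sgn -1
B: Δ = 0!·4!·12!/17! = 1/30940; Racah Σ t=0..0: t=0:+1/3628800 = 1/3628800; ⇒ 3j(2 6 8; -1 1 0)² = 16/1105, sgn +1
I_A²/I_B² = (33/3094)/(16/1105) = 165/224

165/224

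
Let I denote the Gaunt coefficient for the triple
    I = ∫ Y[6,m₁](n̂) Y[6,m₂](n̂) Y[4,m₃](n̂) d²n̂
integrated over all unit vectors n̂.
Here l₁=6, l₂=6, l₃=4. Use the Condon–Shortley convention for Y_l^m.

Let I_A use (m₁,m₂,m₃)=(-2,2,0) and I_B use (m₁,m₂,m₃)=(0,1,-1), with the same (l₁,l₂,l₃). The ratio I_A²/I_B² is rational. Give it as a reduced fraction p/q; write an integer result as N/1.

121/840

l's match ⇒ only the (l;m) 3-j factors differ between A and B.
A: triangle coeff Δ(6,6,4) = 1/15315300; Σ_t [4,8]: t=4:+1/331776 t=5:−1/25920 t=6:+1/23040 t=7:−1/181440 t=8:+1/23224320 = 11/4644864; (3j)²=11/55692 [(6 6 4; -2 2 0)], sign=+1
B: triangle coeff Δ(6,6,4) = 1/15315300; Σ_t [3,6]: t=3:−1/103680 t=4:+1/13824 t=5:−1/17280 t=6:+1/207360 = 1/103680; (3j)²=10/7293 [(6 6 4; 0 1 -1)], sign=-1
I_A²/I_B² = (11/55692)/(10/7293) = 121/840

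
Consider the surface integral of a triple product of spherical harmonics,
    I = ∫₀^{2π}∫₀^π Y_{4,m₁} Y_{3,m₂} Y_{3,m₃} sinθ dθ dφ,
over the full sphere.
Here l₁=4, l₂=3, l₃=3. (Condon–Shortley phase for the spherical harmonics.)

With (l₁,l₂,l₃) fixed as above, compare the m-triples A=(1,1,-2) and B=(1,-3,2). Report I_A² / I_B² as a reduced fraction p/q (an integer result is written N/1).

l's match ⇒ only the (l;m) 3-j factors differ between A and B.
A: triangle coeff Δ(4,3,3) = 1/34650; Σ_t [2,3]: t=2:+1/48 t=3:−1/144 = 1/72; (3j)²=16/693 [(4 3 3; 1 1 -2)], sign=-1
B: triangle coeff Δ(4,3,3) = 1/34650; Σ_t [0,0]: t=0:+1/288 = 1/288; (3j)²=5/231 [(4 3 3; 1 -3 2)], sign=-1
I_A²/I_B² = (16/693)/(5/231) = 16/15

16/15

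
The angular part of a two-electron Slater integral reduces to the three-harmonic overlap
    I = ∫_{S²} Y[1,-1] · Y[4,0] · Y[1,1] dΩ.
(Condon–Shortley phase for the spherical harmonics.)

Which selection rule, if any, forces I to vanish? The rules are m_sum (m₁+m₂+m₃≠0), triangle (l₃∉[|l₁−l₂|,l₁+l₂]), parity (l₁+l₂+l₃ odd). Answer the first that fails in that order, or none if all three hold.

triangle

azimuthal sum: -1 + 0 + 1 = 0  ✓
3 ≤ 1 ≤ 5 (triangle on l)  ✗
L = 1 + 4 + 1 = 6 (even)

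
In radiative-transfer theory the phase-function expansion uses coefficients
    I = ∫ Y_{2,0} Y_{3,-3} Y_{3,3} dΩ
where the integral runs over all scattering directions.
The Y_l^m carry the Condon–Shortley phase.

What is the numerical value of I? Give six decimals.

0.210261

Checks pass: Σm=0; 8 even; l₃=3∈[1,5].
(2·2+1)(2·3+1)(2·3+1) = 245
Δ: 2! 2! 4! / 9! → 1/3780
sum: t=0:+1/24 t=1:−1/4 t=2:+1/24 = -1/6
3j²(2 3 3; 0 0 0) = Δ·Π!·Σ² = 4/105  (sign +1)
sum: t=0:+1/96 = 1/96
3j²(2 3 3; 0 -3 3) = Δ·Π!·Σ² = 5/84  (sign +1)
combine: 4πI² = 245·4/105·5/84 = 5/9
take √, sign +1: I = 0.21026104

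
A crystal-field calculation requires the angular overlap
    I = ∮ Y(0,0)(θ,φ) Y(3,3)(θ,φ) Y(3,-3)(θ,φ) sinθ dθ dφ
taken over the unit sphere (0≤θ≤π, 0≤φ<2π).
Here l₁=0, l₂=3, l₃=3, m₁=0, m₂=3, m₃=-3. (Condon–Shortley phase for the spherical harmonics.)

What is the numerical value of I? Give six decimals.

m-sum 0 ✓  L=6 even ✓  3≤3≤3 ✓
Π(2lᵢ+1) = 1×7×7 = 49
triangle coeff Δ(0,3,3) = 1/7
Σ_t [0,0]: t=0:+1/36 = 1/36
(3j)²=1/7 [(0 3 3; 0 0 0)], sign=-1
Σ_t [0,0]: t=0:+1/720 = 1/720
(3j)²=1/7 [(0 3 3; 0 3 -3)], sign=+1
⇒ 4πI² = 1/1
I = (-1)√(1/1/(4π)) = -0.28209479

-0.282095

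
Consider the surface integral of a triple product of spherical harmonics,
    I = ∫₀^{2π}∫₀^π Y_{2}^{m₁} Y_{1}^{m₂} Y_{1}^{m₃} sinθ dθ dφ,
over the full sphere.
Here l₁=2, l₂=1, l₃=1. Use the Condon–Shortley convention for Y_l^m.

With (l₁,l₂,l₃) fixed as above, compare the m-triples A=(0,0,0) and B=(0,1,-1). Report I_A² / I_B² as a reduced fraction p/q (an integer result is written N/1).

4/1

l's match ⇒ only the (l;m) 3-j factors differ between A and B.
A: triangle coeff Δ(2,1,1) = 1/30; Σ_t [1,1]: t=1:−1/1 = -1/1; (3j)²=2/15 [(2 1 1; 0 0 0)], sign=+1
B: triangle coeff Δ(2,1,1) = 1/30; Σ_t [2,2]: t=2:+1/4 = 1/4; (3j)²=1/30 [(2 1 1; 0 1 -1)], sign=+1
I_A²/I_B² = (2/15)/(1/30) = 4/1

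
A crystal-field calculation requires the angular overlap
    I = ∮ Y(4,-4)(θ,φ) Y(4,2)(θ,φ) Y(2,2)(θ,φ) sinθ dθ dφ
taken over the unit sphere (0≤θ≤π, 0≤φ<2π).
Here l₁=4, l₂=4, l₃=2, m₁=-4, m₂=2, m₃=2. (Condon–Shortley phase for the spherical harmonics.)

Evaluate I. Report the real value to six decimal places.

Rules hold: Σm=0, L=10 even, 0≤2≤8.
N = 9·9·5 = 405
Δ = 6!·2!·2!/11! = 1/13860
Racah Σ t=2..4: t=2:+1/192 t=3:−1/36 t=4:+1/192 = -5/288
⇒ 3j(4 4 2; 0 0 0)² = 20/693, sgn -1
Racah Σ t=6..6: t=6:+1/2880 = 1/2880
⇒ 3j(4 4 2; -4 2 2)² = 2/165, sgn +1
4πI² = N·(3j₀)²·(3jₘ)² = 120/847
I = -1·√(0.141677/4π) = -0.10618031

-0.106180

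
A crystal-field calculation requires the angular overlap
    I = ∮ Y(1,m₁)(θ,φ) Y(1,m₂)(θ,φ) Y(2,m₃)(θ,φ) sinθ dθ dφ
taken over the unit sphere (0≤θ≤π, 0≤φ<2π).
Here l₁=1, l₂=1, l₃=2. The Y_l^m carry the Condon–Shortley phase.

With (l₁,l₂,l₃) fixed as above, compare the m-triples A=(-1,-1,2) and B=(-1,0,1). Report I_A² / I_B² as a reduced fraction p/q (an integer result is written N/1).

Shared (l₁,l₂,l₃)=(1,1,2): N and (l;000)² cancel in I_A²/I_B².
A: Δ = 0!·2!·2!/5! = 1/30; Racah Σ t=0..0: t=0:+1/4 = 1/4; ⇒ 3j(1 1 2; -1 -1 2)² = 1/5, sgn +1
B: Δ = 0!·2!·2!/5! = 1/30; Racah Σ t=0..0: t=0:+1/2 = 1/2; ⇒ 3j(1 1 2; -1 0 1)² = 1/10, sgn -1
I_A²/I_B² = (1/5)/(1/10) = 2/1

2/1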